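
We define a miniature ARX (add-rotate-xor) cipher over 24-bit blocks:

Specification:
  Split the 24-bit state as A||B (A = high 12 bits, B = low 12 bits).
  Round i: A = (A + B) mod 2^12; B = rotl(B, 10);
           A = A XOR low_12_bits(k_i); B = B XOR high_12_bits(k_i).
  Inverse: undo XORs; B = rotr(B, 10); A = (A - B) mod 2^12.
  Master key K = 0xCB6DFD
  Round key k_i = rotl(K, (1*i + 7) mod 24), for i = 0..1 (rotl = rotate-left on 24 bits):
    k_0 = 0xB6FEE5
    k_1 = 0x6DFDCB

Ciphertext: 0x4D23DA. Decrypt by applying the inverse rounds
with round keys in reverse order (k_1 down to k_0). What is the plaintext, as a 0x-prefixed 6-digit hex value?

0xDF6DEB

s_0 = ciphertext = 0x4D23DA
s_1 = InvRound(s_0, k_1) = 0x504415
s_2 = InvRound(s_1, k_0) = 0xDF6DEB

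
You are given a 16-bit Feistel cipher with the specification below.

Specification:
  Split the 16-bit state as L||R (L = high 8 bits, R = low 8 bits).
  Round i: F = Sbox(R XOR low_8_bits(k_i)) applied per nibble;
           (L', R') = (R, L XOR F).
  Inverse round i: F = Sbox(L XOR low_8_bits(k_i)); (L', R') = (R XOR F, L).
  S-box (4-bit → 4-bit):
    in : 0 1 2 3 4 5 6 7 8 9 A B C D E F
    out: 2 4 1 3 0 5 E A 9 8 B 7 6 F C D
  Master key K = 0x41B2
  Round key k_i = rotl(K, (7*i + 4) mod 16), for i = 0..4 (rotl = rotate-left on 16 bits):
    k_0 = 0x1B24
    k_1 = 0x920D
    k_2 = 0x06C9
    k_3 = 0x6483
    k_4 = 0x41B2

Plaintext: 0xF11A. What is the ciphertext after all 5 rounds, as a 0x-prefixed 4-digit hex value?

0x436D

s_0 = plaintext = 0xF11A
s_1 = Round(s_0, k_0) = 0x1ACD
s_2 = Round(s_1, k_1) = 0xCD78
s_3 = Round(s_2, k_2) = 0x78B9
s_4 = Round(s_3, k_3) = 0xB943
s_5 = Round(s_4, k_4) = 0x436D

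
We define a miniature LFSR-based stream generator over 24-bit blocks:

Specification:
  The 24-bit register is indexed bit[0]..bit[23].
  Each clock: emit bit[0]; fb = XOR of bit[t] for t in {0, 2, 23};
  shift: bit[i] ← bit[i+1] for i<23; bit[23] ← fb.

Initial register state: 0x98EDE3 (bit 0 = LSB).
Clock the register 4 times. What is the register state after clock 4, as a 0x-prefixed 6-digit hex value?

0x698EDE

reg_0 = 0x98EDE3
clock 1: out=1, reg = 0x4C76F1
clock 2: out=1, reg = 0xA63B78
clock 3: out=0, reg = 0xD31DBC
clock 4: out=0, reg = 0x698EDE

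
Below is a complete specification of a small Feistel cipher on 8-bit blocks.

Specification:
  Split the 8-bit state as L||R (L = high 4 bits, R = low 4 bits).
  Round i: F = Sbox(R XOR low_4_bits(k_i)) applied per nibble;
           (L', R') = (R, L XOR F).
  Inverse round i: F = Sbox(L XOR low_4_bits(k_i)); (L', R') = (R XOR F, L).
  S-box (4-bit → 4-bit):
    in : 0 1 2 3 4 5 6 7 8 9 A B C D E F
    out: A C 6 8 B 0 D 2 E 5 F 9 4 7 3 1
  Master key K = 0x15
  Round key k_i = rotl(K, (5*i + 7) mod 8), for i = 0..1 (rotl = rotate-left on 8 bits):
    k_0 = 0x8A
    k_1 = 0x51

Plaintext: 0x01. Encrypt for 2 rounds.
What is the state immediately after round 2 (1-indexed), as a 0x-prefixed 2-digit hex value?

s_0 = plaintext = 0x01
s_1 = Round(s_0, k_0) = 0x19
s_2 = Round(s_1, k_1) = 0x9F

0x9F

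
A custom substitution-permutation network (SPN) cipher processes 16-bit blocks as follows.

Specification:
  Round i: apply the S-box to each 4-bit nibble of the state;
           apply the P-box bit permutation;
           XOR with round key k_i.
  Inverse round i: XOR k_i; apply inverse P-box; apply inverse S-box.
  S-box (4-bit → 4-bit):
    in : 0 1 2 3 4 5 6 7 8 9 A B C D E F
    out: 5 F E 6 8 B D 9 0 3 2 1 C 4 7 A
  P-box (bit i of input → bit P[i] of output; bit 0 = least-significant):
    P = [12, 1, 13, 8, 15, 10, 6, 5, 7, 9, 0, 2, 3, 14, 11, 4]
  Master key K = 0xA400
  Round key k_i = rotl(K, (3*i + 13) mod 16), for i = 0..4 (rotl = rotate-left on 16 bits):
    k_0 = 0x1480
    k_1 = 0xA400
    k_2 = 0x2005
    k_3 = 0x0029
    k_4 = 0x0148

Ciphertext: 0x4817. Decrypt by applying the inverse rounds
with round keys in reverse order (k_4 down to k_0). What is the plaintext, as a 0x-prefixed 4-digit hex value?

0x2FD1

s_0 = ciphertext = 0x4817
s_1 = InvRound(s_0, k_4) = 0x1CDF
s_2 = InvRound(s_1, k_3) = 0xC729
s_3 = InvRound(s_2, k_2) = 0x9F5C
s_4 = InvRound(s_3, k_1) = 0x6FD6
s_5 = InvRound(s_4, k_0) = 0x2FD1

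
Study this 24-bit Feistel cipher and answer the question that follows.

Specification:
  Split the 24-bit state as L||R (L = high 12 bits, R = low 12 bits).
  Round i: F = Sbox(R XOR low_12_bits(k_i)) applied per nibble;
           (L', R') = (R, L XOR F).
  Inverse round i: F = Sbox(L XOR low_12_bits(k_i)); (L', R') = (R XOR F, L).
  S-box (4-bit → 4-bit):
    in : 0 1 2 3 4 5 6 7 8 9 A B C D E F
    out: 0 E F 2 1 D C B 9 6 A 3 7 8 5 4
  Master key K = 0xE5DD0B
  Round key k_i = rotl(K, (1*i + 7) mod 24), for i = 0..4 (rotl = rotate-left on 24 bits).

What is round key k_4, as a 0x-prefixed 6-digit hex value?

0xE85F2E

K = 0xE5DD0B
k_0 = rotl(K, (1*0+7) mod 24) = rotl(K, 7) = 0xEE85F2
k_1 = rotl(K, (1*1+7) mod 24) = rotl(K, 8) = 0xDD0BE5
k_2 = rotl(K, (1*2+7) mod 24) = rotl(K, 9) = 0xBA17CB
k_3 = rotl(K, (1*3+7) mod 24) = rotl(K, 10) = 0x742F97
k_4 = rotl(K, (1*4+7) mod 24) = rotl(K, 11) = 0xE85F2E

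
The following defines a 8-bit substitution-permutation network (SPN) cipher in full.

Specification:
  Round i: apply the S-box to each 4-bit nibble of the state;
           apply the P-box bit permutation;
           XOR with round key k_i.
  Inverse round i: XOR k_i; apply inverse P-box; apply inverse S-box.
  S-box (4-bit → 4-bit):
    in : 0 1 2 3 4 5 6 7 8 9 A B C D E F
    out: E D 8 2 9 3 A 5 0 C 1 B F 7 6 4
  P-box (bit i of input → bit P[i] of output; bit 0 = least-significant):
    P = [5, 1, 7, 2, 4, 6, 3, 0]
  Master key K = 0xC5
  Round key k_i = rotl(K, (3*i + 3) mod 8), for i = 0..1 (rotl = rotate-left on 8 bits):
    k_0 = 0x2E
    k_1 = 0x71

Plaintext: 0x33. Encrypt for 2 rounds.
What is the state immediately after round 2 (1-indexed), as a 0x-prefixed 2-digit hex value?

s_0 = plaintext = 0x33
s_1 = Round(s_0, k_0) = 0x6C
s_2 = Round(s_1, k_1) = 0x96

0x96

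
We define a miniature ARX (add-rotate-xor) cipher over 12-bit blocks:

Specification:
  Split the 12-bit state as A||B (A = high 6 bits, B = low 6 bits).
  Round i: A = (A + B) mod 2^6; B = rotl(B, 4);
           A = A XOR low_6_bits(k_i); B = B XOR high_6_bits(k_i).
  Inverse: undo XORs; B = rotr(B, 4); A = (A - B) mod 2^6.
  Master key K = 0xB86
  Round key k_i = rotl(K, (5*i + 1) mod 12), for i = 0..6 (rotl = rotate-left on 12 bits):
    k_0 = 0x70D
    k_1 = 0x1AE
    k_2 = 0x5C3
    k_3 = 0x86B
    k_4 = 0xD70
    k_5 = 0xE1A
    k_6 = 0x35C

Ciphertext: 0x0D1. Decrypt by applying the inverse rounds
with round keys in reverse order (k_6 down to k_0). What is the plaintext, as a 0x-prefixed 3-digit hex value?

0xF95

s_0 = ciphertext = 0x0D1
s_1 = InvRound(s_0, k_6) = 0xBB1
s_2 = InvRound(s_1, k_5) = 0x424
s_3 = InvRound(s_2, k_4) = 0x6C5
s_4 = InvRound(s_3, k_3) = 0x792
s_5 = InvRound(s_4, k_2) = 0x254
s_6 = InvRound(s_5, k_1) = 0x789
s_7 = InvRound(s_6, k_0) = 0xF95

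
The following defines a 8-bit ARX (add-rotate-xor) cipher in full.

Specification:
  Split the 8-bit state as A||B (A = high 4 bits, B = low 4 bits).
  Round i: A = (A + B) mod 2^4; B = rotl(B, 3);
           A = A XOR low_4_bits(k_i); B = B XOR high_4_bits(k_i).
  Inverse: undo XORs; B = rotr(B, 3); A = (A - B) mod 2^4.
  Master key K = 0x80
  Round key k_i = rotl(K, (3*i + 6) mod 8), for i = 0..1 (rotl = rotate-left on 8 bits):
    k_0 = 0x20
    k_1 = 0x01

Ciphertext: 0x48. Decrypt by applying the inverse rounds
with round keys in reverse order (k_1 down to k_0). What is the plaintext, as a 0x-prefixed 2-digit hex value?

s_0 = ciphertext = 0x48
s_1 = InvRound(s_0, k_1) = 0x41
s_2 = InvRound(s_1, k_0) = 0xE6

0xE6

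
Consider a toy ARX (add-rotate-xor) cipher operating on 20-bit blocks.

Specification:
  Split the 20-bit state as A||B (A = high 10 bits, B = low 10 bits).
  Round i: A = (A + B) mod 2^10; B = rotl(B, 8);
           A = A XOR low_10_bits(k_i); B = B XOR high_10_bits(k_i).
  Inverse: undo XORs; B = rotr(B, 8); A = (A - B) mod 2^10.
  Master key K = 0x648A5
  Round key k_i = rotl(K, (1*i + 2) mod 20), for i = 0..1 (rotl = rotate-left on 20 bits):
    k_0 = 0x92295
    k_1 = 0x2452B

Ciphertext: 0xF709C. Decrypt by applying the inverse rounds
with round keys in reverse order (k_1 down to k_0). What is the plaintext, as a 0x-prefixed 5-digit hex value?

0x991F2

s_0 = ciphertext = 0xF709C
s_1 = InvRound(s_0, k_1) = 0xB0C34
s_2 = InvRound(s_1, k_0) = 0x991F2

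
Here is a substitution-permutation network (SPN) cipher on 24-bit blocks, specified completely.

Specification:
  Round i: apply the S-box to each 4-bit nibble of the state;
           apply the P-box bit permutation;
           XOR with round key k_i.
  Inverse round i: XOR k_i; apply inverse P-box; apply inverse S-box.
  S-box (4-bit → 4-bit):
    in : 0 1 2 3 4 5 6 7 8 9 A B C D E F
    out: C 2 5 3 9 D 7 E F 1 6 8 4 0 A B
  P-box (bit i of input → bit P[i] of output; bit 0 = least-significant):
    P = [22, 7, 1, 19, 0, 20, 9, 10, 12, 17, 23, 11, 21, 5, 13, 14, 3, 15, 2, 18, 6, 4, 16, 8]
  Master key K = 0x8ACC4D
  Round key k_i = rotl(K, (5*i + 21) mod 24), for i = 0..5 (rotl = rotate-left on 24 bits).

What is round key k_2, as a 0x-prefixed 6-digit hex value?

K = 0x8ACC4D
k_0 = rotl(K, (5*0+21) mod 24) = rotl(K, 21) = 0xB15989
k_1 = rotl(K, (5*1+21) mod 24) = rotl(K, 2) = 0x2B3136
k_2 = rotl(K, (5*2+21) mod 24) = rotl(K, 7) = 0x6626C5

0x6626C5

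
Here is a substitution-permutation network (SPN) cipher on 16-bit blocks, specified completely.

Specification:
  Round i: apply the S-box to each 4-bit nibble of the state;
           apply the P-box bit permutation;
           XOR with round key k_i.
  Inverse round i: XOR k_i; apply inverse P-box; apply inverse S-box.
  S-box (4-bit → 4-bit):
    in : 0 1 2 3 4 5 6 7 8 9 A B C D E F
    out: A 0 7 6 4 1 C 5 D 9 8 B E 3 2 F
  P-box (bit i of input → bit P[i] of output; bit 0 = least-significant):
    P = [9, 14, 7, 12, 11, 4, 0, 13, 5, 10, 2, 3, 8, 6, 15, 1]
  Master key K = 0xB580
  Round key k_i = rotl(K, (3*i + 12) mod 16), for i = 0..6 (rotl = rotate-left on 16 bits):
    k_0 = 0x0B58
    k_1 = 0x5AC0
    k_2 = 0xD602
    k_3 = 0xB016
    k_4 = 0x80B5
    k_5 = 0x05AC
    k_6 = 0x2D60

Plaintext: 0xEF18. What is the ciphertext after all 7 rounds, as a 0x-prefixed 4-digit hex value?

s_0 = plaintext = 0xEF18
s_1 = Round(s_0, k_0) = 0x1DB4
s_2 = Round(s_1, k_1) = 0x7670
s_3 = Round(s_2, k_2) = 0x0F0F
s_4 = Round(s_3, k_3) = 0xC6E8
s_5 = Round(s_4, k_4) = 0x126B
s_6 = Round(s_5, k_5) = 0x7389
s_7 = Round(s_6, k_6) = 0x9265

0x9265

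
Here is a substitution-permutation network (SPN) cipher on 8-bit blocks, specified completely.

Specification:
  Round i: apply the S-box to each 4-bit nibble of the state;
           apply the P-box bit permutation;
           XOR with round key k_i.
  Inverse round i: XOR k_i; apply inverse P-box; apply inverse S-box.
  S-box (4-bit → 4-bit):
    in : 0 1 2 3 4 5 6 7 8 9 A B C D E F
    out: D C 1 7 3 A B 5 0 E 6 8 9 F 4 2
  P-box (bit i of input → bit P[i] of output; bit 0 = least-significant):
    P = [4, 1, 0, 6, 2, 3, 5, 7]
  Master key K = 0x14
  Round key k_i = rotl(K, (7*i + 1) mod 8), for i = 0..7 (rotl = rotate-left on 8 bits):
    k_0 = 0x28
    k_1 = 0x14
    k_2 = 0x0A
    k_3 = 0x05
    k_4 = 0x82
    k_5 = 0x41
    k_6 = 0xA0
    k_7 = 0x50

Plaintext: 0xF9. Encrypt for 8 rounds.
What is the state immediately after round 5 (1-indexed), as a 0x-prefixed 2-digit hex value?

s_0 = plaintext = 0xF9
s_1 = Round(s_0, k_0) = 0x63
s_2 = Round(s_1, k_1) = 0x8B
s_3 = Round(s_2, k_2) = 0x4A
s_4 = Round(s_3, k_3) = 0x0A
s_5 = Round(s_4, k_4) = 0x25
s_6 = Round(s_5, k_5) = 0x07
s_7 = Round(s_6, k_6) = 0x15
s_8 = Round(s_7, k_7) = 0xB2

0x25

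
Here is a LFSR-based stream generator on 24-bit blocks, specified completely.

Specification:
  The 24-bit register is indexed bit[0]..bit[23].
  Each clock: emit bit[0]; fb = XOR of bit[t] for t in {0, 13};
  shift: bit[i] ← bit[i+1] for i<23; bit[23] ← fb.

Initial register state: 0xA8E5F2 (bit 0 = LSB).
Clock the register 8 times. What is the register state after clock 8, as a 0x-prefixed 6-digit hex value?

reg_0 = 0xA8E5F2
clock 1: out=0, reg = 0xD472F9
clock 2: out=1, reg = 0x6A397C
clock 3: out=0, reg = 0xB51CBE
clock 4: out=0, reg = 0x5A8E5F
clock 5: out=1, reg = 0xAD472F
clock 6: out=1, reg = 0xD6A397
clock 7: out=1, reg = 0x6B51CB
clock 8: out=1, reg = 0xB5A8E5

0xB5A8E5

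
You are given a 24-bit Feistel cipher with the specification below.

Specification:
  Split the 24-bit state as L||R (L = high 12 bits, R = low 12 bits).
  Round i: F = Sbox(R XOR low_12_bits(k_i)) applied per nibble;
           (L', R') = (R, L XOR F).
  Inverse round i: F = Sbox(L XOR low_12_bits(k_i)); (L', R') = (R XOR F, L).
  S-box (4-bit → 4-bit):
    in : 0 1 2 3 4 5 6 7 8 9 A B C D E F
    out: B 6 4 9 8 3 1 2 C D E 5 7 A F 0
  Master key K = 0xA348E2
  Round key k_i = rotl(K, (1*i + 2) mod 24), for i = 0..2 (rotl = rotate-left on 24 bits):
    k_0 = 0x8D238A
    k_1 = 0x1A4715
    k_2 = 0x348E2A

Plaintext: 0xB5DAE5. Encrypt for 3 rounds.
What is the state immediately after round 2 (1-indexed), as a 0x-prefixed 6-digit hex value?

0x64DCD9

s_0 = plaintext = 0xB5DAE5
s_1 = Round(s_0, k_0) = 0xAE564D
s_2 = Round(s_1, k_1) = 0x64DCD9
s_3 = Round(s_2, k_2) = 0xCD9244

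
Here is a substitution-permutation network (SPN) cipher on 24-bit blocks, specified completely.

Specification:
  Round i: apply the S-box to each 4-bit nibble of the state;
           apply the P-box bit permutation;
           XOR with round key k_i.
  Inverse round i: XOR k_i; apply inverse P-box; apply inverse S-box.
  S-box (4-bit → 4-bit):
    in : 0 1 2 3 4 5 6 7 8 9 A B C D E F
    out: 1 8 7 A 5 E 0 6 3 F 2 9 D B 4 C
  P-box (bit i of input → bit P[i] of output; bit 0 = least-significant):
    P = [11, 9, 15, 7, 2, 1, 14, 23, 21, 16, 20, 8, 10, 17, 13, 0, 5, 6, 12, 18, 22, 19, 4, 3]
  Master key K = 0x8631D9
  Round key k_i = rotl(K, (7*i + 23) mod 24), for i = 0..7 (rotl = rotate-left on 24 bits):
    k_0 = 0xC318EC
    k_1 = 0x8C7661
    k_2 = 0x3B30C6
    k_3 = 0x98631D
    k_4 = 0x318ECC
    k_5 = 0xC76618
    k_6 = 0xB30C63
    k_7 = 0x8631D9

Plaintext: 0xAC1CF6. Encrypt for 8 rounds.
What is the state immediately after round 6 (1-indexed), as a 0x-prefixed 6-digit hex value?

s_0 = plaintext = 0xAC1CF6
s_1 = Round(s_0, k_0) = 0x7F49CD
s_2 = Round(s_1, k_1) = 0x3109F5
s_3 = Round(s_2, k_2) = 0x86F74E
s_4 = Round(s_3, k_3) = 0xC18318
s_5 = Round(s_4, k_4) = 0xF681D4
s_6 = Round(s_5, k_5) = 0x45EB06
s_7 = Round(s_6, k_6) = 0xD73D37
s_8 = Round(s_7, k_7) = 0x6DA292

0x45EB06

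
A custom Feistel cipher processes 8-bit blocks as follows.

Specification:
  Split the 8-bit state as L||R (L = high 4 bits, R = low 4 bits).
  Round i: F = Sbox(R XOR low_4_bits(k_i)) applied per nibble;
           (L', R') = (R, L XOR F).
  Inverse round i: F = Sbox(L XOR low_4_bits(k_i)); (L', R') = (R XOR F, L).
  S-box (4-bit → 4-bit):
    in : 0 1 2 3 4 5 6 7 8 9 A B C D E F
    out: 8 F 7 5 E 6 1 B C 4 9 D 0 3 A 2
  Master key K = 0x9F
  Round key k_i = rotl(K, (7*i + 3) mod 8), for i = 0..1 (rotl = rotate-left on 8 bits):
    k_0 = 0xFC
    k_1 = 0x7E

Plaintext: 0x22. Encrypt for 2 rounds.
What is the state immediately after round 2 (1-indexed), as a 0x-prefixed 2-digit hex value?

s_0 = plaintext = 0x22
s_1 = Round(s_0, k_0) = 0x28
s_2 = Round(s_1, k_1) = 0x83

0x83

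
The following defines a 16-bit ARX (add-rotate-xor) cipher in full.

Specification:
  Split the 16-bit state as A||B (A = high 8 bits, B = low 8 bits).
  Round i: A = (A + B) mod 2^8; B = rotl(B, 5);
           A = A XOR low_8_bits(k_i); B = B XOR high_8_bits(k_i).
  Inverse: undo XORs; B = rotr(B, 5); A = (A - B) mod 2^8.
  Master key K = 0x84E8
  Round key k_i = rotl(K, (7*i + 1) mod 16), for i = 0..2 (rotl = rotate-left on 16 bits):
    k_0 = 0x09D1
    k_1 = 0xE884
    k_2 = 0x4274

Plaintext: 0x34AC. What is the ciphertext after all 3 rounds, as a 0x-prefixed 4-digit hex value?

s_0 = plaintext = 0x34AC
s_1 = Round(s_0, k_0) = 0x319C
s_2 = Round(s_1, k_1) = 0x497B
s_3 = Round(s_2, k_2) = 0xB02D

0xB02D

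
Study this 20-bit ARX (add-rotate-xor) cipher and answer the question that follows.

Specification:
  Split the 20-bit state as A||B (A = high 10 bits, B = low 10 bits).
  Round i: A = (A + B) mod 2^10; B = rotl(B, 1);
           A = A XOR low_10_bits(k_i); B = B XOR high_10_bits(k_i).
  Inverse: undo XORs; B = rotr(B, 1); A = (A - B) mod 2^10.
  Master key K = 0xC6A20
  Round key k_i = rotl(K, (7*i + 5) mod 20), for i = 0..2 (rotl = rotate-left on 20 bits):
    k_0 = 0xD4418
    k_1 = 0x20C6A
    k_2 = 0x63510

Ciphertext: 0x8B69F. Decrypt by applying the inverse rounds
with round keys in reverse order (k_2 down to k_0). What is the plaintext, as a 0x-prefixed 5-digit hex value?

0xD5DEA

s_0 = ciphertext = 0x8B69F
s_1 = InvRound(s_0, k_2) = 0x6D189
s_2 = InvRound(s_1, k_1) = 0x56485
s_3 = InvRound(s_2, k_0) = 0xD5DEA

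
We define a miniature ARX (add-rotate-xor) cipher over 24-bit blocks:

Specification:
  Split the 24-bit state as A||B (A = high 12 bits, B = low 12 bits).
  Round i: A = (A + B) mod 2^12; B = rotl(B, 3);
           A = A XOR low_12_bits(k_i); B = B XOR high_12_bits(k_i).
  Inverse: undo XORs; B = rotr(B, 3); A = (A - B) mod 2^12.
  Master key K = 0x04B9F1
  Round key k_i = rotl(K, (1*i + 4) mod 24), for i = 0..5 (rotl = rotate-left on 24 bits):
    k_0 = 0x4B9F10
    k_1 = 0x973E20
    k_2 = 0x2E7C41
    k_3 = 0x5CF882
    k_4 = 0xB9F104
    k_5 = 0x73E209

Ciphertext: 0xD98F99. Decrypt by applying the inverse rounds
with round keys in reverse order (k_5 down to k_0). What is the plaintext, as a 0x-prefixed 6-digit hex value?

s_0 = ciphertext = 0xD98F99
s_1 = InvRound(s_0, k_5) = 0x07DF14
s_2 = InvRound(s_1, k_4) = 0xAE8691
s_3 = InvRound(s_2, k_3) = 0x5FFC6B
s_4 = InvRound(s_3, k_2) = 0xFED9D1
s_5 = InvRound(s_4, k_1) = 0xDB9414
s_6 = InvRound(s_5, k_0) = 0x894A15

0x894A15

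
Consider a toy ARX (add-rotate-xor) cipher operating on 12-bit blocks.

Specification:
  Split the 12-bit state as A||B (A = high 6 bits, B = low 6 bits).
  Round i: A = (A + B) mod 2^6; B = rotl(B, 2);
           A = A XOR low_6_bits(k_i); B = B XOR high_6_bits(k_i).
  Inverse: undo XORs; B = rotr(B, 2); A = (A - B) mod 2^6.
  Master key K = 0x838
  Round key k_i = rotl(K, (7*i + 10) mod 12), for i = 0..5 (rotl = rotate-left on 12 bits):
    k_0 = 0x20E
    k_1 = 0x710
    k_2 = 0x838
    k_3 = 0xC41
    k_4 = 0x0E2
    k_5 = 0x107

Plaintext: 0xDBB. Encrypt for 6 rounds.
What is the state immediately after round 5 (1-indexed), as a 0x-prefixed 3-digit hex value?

s_0 = plaintext = 0xDBB
s_1 = Round(s_0, k_0) = 0xFE7
s_2 = Round(s_1, k_1) = 0xD82
s_3 = Round(s_2, k_2) = 0x028
s_4 = Round(s_3, k_3) = 0xA53
s_5 = Round(s_4, k_4) = 0x78E
s_6 = Round(s_5, k_5) = 0xAFC

0x78E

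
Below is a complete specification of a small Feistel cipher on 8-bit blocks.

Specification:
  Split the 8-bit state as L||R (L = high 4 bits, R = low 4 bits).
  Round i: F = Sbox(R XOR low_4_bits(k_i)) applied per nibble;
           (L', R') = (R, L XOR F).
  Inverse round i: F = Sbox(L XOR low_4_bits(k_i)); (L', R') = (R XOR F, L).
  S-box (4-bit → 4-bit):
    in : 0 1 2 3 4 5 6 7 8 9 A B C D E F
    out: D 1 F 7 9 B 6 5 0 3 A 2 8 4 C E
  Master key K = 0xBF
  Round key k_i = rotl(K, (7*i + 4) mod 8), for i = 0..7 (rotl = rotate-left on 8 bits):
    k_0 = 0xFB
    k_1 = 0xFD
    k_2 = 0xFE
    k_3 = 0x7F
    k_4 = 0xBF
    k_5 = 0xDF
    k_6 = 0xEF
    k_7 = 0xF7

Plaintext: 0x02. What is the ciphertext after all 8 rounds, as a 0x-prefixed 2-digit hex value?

0x3E

s_0 = plaintext = 0x02
s_1 = Round(s_0, k_0) = 0x23
s_2 = Round(s_1, k_1) = 0x3E
s_3 = Round(s_2, k_2) = 0xEE
s_4 = Round(s_3, k_3) = 0xEF
s_5 = Round(s_4, k_4) = 0xF3
s_6 = Round(s_5, k_5) = 0x37
s_7 = Round(s_6, k_6) = 0x73
s_8 = Round(s_7, k_7) = 0x3E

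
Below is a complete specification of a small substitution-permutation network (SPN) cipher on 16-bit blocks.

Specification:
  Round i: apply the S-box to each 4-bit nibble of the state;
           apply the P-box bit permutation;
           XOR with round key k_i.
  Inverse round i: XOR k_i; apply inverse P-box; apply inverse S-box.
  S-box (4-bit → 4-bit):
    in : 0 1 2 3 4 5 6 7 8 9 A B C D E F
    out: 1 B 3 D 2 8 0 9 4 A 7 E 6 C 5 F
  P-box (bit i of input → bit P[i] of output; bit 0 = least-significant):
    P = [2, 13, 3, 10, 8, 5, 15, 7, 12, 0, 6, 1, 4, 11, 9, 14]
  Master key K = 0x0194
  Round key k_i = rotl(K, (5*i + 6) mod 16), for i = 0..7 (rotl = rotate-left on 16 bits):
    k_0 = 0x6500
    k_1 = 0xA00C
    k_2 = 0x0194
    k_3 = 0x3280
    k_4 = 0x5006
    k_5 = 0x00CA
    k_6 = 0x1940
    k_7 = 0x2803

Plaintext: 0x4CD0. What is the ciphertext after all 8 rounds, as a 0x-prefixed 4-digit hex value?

s_0 = plaintext = 0x4CD0
s_1 = Round(s_0, k_0) = 0xEDC5
s_2 = Round(s_1, k_1) = 0x267E
s_3 = Round(s_2, k_2) = 0x0808
s_4 = Round(s_3, k_3) = 0x33D8
s_5 = Round(s_4, k_4) = 0x82DC
s_6 = Round(s_5, k_5) = 0xB243
s_7 = Round(s_6, k_6) = 0x476D
s_8 = Round(s_7, k_7) = 0x3409

0x3409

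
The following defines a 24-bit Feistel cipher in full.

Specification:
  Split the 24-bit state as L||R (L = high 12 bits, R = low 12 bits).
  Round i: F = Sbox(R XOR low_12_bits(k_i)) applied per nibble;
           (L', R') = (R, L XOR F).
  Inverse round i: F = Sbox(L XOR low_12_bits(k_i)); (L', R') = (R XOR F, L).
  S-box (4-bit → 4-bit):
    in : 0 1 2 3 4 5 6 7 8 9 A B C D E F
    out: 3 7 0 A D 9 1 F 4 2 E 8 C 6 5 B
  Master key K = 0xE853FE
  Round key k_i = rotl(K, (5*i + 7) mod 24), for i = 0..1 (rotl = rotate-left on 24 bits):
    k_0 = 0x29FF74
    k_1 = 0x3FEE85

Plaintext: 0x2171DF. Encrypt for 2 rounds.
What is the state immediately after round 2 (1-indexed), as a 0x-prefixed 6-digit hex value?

0x7FF321

s_0 = plaintext = 0x2171DF
s_1 = Round(s_0, k_0) = 0x1DF7FF
s_2 = Round(s_1, k_1) = 0x7FF321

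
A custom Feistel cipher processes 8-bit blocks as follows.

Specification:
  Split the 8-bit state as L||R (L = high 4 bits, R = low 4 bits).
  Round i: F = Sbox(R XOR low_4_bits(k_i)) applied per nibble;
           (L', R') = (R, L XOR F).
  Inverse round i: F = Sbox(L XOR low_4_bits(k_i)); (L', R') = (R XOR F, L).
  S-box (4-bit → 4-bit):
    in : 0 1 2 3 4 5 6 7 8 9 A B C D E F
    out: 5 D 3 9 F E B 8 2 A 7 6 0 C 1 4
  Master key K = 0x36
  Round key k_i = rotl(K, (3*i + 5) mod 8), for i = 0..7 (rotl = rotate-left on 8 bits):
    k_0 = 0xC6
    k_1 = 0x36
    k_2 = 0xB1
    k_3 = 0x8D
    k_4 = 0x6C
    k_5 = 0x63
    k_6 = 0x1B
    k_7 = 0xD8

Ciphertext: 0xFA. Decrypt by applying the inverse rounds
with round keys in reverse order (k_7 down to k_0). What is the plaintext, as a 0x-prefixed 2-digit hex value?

s_0 = ciphertext = 0xFA
s_1 = InvRound(s_0, k_7) = 0x2F
s_2 = InvRound(s_1, k_6) = 0x52
s_3 = InvRound(s_2, k_5) = 0x95
s_4 = InvRound(s_3, k_4) = 0xB9
s_5 = InvRound(s_4, k_3) = 0x2B
s_6 = InvRound(s_5, k_2) = 0x22
s_7 = InvRound(s_6, k_1) = 0xD2
s_8 = InvRound(s_7, k_0) = 0x4D

0x4D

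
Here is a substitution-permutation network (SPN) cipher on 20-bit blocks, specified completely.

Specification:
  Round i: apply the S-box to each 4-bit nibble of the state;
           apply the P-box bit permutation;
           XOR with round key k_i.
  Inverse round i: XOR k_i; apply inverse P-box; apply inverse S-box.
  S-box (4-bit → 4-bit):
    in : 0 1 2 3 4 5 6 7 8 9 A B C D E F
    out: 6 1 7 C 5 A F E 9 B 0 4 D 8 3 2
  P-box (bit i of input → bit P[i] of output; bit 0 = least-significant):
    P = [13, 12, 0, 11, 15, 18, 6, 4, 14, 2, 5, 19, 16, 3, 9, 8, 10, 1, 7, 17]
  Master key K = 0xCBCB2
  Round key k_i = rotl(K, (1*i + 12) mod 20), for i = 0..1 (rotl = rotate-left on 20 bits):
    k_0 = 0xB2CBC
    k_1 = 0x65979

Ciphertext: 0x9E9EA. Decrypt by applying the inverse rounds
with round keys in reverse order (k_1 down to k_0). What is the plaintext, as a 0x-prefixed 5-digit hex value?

s_0 = ciphertext = 0x9E9EA
s_1 = InvRound(s_0, k_1) = 0x71D92
s_2 = InvRound(s_1, k_0) = 0xF57FE

0xF57FE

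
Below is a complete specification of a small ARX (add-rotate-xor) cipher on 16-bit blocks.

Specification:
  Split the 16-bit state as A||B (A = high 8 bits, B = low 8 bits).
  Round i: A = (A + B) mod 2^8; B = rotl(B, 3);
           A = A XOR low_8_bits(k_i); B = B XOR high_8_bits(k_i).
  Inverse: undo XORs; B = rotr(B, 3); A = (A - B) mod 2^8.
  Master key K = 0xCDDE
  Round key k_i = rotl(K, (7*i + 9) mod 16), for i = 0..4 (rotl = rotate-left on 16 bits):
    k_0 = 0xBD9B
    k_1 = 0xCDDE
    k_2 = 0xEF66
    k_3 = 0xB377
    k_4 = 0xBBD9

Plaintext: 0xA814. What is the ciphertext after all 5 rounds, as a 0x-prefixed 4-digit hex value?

s_0 = plaintext = 0xA814
s_1 = Round(s_0, k_0) = 0x271D
s_2 = Round(s_1, k_1) = 0x9A25
s_3 = Round(s_2, k_2) = 0xD9C6
s_4 = Round(s_3, k_3) = 0xE885
s_5 = Round(s_4, k_4) = 0xB497

0xB497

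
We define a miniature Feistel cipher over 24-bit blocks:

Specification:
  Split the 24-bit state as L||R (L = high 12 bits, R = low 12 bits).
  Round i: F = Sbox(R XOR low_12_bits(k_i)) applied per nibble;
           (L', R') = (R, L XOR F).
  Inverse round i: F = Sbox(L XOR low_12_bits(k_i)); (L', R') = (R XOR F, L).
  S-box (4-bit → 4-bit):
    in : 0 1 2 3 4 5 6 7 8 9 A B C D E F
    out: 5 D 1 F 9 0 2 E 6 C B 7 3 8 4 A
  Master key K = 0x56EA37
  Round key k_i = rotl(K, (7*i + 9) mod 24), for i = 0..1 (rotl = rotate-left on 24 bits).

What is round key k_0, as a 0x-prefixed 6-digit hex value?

K = 0x56EA37
k_0 = rotl(K, (7*0+9) mod 24) = rotl(K, 9) = 0xD46EAD

0xD46EAD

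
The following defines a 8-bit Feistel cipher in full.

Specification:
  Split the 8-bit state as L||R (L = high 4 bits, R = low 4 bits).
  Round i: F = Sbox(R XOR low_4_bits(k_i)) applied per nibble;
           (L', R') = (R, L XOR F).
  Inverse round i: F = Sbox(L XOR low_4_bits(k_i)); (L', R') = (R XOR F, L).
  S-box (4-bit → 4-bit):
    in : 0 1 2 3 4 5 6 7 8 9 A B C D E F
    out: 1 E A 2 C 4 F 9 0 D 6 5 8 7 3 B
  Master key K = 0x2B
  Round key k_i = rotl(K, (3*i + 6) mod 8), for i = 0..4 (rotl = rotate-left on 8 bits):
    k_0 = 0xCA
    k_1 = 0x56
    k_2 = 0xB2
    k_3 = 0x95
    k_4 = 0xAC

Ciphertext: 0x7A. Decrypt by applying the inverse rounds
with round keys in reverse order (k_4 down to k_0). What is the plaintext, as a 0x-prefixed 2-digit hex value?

s_0 = ciphertext = 0x7A
s_1 = InvRound(s_0, k_4) = 0xF7
s_2 = InvRound(s_1, k_3) = 0x1F
s_3 = InvRound(s_2, k_2) = 0xD1
s_4 = InvRound(s_3, k_1) = 0x4D
s_5 = InvRound(s_4, k_0) = 0xE4

0xE4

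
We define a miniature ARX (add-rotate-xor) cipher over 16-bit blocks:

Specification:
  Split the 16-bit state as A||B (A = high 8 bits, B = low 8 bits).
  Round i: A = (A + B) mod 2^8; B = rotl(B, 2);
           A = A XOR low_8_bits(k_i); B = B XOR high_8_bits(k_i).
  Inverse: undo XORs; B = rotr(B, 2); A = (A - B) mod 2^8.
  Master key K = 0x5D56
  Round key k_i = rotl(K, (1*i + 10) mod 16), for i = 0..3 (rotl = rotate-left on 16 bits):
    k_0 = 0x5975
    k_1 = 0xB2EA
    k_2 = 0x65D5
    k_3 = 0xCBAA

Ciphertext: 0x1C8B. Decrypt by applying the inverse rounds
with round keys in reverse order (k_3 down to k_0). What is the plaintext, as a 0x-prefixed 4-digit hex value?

0xCCA8

s_0 = ciphertext = 0x1C8B
s_1 = InvRound(s_0, k_3) = 0xA610
s_2 = InvRound(s_1, k_2) = 0x165D
s_3 = InvRound(s_2, k_1) = 0x01FB
s_4 = InvRound(s_3, k_0) = 0xCCA8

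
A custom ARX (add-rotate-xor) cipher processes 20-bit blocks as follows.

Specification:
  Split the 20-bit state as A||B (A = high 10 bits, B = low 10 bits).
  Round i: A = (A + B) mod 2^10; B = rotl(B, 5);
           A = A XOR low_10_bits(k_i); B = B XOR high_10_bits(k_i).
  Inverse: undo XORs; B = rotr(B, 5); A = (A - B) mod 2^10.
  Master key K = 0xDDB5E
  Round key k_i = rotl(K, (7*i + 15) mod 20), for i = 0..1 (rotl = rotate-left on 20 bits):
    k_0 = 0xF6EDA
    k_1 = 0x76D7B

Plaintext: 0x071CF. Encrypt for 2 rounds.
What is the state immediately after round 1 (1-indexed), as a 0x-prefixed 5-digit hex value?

s_0 = plaintext = 0x071CF
s_1 = Round(s_0, k_0) = 0xCC635
s_2 = Round(s_1, k_1) = 0x0776A

0xCC635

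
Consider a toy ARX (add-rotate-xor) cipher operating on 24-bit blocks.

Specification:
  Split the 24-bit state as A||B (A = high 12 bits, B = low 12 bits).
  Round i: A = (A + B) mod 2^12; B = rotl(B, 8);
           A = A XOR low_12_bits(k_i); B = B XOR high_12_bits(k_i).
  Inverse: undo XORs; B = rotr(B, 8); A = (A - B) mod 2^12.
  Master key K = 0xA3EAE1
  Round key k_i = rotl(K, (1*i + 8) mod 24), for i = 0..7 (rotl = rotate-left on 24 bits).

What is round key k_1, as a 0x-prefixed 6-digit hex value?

0xD5C347

K = 0xA3EAE1
k_0 = rotl(K, (1*0+8) mod 24) = rotl(K, 8) = 0xEAE1A3
k_1 = rotl(K, (1*1+8) mod 24) = rotl(K, 9) = 0xD5C347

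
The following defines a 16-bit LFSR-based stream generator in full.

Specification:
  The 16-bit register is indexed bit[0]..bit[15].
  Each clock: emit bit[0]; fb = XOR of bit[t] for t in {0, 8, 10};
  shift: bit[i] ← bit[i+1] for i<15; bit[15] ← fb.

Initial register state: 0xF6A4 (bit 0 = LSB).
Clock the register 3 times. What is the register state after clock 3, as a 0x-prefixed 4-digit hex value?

0xFED4

reg_0 = 0xF6A4
clock 1: out=0, reg = 0xFB52
clock 2: out=0, reg = 0xFDA9
clock 3: out=1, reg = 0xFED4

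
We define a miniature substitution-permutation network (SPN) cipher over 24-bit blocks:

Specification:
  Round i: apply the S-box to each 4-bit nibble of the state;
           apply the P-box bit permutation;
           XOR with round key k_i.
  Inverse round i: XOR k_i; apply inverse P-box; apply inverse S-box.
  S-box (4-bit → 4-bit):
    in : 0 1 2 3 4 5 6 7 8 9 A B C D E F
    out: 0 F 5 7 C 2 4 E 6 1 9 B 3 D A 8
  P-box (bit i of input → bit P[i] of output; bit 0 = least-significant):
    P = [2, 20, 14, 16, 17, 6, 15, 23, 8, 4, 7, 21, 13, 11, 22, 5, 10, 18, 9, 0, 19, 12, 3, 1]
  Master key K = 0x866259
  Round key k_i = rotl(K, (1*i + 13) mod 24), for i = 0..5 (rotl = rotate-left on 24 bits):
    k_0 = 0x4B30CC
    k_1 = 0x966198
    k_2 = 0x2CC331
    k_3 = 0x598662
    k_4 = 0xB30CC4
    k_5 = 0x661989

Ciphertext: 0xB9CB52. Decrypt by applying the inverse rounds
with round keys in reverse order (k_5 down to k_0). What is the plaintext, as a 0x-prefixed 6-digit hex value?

0x1D4360

s_0 = ciphertext = 0xB9CB52
s_1 = InvRound(s_0, k_5) = 0x176817
s_2 = InvRound(s_1, k_4) = 0xFB97E6
s_3 = InvRound(s_2, k_3) = 0x500DA9
s_4 = InvRound(s_3, k_2) = 0x238768
s_5 = InvRound(s_4, k_1) = 0x03A777
s_6 = InvRound(s_5, k_0) = 0x1D4360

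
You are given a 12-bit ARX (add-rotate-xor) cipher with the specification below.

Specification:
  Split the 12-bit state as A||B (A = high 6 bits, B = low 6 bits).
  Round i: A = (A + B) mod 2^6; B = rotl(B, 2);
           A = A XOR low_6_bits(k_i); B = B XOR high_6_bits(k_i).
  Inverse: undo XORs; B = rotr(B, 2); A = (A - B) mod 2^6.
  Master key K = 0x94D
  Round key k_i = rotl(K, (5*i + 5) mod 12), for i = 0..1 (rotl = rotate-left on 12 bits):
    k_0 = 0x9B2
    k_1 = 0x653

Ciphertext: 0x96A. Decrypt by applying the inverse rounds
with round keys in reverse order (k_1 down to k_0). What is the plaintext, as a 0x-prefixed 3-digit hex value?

s_0 = ciphertext = 0x96A
s_1 = InvRound(s_0, k_1) = 0xEBC
s_2 = InvRound(s_1, k_0) = 0x8A6

0x8A6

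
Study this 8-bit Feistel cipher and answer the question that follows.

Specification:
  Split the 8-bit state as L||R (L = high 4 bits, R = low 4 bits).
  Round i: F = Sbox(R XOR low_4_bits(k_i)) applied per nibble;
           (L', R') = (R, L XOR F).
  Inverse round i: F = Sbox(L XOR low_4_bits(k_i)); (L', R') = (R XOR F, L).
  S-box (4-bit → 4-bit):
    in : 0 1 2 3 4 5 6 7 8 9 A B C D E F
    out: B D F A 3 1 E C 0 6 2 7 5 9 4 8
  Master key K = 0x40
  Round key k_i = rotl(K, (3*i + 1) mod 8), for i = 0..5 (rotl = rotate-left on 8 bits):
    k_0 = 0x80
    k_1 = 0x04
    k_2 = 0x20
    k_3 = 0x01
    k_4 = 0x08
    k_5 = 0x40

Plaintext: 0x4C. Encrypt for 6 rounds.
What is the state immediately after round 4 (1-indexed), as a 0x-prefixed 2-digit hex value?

0x8B

s_0 = plaintext = 0x4C
s_1 = Round(s_0, k_0) = 0xC1
s_2 = Round(s_1, k_1) = 0x1D
s_3 = Round(s_2, k_2) = 0xD8
s_4 = Round(s_3, k_3) = 0x8B
s_5 = Round(s_4, k_4) = 0xB2
s_6 = Round(s_5, k_5) = 0x24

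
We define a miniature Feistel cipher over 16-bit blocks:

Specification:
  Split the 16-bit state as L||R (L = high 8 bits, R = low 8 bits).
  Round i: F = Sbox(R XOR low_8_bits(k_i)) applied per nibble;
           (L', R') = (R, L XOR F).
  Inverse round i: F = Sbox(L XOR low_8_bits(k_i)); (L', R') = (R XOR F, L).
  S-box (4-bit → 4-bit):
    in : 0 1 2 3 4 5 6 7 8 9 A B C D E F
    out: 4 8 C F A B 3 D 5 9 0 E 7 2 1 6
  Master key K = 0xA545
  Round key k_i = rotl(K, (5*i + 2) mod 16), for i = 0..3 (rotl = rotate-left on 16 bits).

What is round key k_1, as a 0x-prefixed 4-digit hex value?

0xA2D2

K = 0xA545
k_0 = rotl(K, (5*0+2) mod 16) = rotl(K, 2) = 0x9516
k_1 = rotl(K, (5*1+2) mod 16) = rotl(K, 7) = 0xA2D2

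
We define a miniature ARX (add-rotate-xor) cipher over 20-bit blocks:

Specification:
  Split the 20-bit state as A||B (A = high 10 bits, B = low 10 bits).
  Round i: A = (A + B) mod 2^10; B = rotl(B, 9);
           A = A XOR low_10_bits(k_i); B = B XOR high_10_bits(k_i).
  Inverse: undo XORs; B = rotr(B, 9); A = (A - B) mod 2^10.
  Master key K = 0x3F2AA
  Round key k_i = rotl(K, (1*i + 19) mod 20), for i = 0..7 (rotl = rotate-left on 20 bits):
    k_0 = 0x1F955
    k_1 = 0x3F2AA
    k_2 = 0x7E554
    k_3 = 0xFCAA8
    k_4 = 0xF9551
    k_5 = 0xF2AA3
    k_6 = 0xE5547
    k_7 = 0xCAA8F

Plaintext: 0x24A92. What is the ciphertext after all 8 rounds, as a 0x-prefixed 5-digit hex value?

0x84107

s_0 = plaintext = 0x24A92
s_1 = Round(s_0, k_0) = 0x9C537
s_2 = Round(s_1, k_1) = 0x40A67
s_3 = Round(s_2, k_2) = 0x8F6CA
s_4 = Round(s_3, k_3) = 0xEBE97
s_5 = Round(s_4, k_4) = 0xC5CAE
s_6 = Round(s_5, k_5) = 0x59B9D
s_7 = Round(s_6, k_6) = 0x1105B
s_8 = Round(s_7, k_7) = 0x84107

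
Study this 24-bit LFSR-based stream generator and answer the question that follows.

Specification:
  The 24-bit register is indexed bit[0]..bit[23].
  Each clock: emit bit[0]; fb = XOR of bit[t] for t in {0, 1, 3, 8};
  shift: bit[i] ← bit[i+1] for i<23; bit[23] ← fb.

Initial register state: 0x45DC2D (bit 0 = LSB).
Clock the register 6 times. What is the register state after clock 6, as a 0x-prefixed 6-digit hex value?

0x891770

reg_0 = 0x45DC2D
clock 1: out=1, reg = 0x22EE16
clock 2: out=0, reg = 0x91770B
clock 3: out=1, reg = 0x48BB85
clock 4: out=1, reg = 0x245DC2
clock 5: out=0, reg = 0x122EE1
clock 6: out=1, reg = 0x891770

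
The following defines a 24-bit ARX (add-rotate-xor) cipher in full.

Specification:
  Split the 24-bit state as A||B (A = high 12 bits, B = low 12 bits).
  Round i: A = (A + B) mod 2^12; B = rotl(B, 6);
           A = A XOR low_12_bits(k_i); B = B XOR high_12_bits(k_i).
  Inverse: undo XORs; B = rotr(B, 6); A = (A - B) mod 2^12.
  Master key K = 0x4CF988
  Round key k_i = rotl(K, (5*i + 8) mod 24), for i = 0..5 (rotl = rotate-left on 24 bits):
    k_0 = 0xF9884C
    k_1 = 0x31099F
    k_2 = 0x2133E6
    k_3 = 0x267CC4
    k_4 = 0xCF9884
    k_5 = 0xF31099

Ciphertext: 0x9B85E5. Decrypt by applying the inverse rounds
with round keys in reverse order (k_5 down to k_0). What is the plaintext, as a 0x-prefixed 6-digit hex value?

s_0 = ciphertext = 0x9B85E5
s_1 = InvRound(s_0, k_5) = 0x3F652B
s_2 = InvRound(s_1, k_4) = 0x6CB4A7
s_3 = InvRound(s_2, k_3) = 0x9F401B
s_4 = InvRound(s_3, k_2) = 0x80A208
s_5 = InvRound(s_4, k_1) = 0xB91604
s_6 = InvRound(s_5, k_0) = 0xCB7726

0xCB7726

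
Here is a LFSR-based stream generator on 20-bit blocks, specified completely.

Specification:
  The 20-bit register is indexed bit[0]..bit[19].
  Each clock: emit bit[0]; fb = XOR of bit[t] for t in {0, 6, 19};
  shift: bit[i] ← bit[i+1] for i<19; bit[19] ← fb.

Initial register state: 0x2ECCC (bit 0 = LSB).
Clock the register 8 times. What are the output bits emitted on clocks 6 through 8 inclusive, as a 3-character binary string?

011

reg_0 = 0x2ECCC
clock 1: out=0, reg = 0x97666
clock 2: out=0, reg = 0x4BB33
clock 3: out=1, reg = 0xA5D99
clock 4: out=1, reg = 0x52ECC
clock 5: out=0, reg = 0xA9766
clock 6: out=0, reg = 0x54BB3
clock 7: out=1, reg = 0xAA5D9
clock 8: out=1, reg = 0xD52EC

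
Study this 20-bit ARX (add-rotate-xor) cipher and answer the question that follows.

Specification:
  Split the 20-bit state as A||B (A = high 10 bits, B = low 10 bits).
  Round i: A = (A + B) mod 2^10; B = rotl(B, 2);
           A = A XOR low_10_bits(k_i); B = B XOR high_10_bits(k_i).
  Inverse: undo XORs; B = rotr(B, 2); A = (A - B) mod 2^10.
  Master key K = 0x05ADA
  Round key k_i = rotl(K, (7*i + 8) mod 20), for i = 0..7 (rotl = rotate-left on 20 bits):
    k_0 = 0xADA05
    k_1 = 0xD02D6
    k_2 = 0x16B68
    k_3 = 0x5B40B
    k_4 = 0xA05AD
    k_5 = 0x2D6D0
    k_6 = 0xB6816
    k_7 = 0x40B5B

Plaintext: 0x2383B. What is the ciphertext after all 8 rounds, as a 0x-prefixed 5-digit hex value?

s_0 = plaintext = 0x2383B
s_1 = Round(s_0, k_0) = 0xB325A
s_2 = Round(s_1, k_1) = 0xFC22A
s_3 = Round(s_2, k_2) = 0x5C8F0
s_4 = Round(s_3, k_3) = 0x9A6AD
s_5 = Round(s_4, k_4) = 0x2EC37
s_6 = Round(s_5, k_5) = 0x88869
s_7 = Round(s_6, k_6) = 0xA777E
s_8 = Round(s_7, k_7) = 0x500F9

0x500F9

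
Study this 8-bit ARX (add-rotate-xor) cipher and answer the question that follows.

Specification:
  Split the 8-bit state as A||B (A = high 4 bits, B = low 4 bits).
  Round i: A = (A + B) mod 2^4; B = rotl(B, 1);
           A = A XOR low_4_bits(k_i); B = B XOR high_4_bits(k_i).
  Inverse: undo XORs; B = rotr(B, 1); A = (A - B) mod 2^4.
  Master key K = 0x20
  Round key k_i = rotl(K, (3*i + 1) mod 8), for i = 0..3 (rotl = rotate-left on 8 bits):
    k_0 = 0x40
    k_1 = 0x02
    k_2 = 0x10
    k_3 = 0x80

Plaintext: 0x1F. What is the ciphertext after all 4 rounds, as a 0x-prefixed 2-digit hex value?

s_0 = plaintext = 0x1F
s_1 = Round(s_0, k_0) = 0x0B
s_2 = Round(s_1, k_1) = 0x97
s_3 = Round(s_2, k_2) = 0x0F
s_4 = Round(s_3, k_3) = 0xF7

0xF7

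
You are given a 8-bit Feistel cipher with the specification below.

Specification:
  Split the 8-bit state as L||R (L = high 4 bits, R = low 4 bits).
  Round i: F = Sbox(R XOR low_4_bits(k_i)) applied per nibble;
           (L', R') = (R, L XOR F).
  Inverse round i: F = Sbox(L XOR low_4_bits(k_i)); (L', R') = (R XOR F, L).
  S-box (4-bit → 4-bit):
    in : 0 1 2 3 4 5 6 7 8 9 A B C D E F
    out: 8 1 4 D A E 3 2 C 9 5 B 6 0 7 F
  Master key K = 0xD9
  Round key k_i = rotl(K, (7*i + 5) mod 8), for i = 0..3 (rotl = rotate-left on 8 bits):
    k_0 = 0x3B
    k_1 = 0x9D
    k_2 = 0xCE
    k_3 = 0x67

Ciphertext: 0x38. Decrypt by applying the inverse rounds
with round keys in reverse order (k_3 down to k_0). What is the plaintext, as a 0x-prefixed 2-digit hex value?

s_0 = ciphertext = 0x38
s_1 = InvRound(s_0, k_3) = 0x23
s_2 = InvRound(s_1, k_2) = 0x52
s_3 = InvRound(s_2, k_1) = 0xE5
s_4 = InvRound(s_3, k_0) = 0xBE

0xBE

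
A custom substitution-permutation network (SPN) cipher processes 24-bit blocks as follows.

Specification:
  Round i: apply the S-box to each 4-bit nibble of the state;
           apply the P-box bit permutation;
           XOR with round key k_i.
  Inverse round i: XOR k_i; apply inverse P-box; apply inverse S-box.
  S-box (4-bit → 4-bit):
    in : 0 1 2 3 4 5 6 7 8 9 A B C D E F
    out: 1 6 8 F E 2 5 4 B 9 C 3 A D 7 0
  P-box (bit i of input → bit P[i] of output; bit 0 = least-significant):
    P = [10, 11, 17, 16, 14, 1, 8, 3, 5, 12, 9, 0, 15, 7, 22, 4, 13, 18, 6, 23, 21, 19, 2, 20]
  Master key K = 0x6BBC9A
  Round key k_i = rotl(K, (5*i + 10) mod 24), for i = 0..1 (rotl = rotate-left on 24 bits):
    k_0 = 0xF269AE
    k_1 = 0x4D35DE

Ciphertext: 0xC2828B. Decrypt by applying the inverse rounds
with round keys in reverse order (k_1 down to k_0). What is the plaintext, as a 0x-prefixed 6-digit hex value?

0x0D3CE8

s_0 = ciphertext = 0xC2828B
s_1 = InvRound(s_0, k_1) = 0x13947D
s_2 = InvRound(s_1, k_0) = 0x0D3CE8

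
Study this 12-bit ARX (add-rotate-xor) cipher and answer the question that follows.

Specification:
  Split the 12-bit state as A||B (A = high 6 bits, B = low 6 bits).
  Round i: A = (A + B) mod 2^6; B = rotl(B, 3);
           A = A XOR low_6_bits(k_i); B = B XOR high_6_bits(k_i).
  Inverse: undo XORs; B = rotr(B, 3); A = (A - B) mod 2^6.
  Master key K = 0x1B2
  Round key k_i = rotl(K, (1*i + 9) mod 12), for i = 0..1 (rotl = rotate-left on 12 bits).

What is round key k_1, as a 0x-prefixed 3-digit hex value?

0x86C

K = 0x1B2
k_0 = rotl(K, (1*0+9) mod 12) = rotl(K, 9) = 0x436
k_1 = rotl(K, (1*1+9) mod 12) = rotl(K, 10) = 0x86C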